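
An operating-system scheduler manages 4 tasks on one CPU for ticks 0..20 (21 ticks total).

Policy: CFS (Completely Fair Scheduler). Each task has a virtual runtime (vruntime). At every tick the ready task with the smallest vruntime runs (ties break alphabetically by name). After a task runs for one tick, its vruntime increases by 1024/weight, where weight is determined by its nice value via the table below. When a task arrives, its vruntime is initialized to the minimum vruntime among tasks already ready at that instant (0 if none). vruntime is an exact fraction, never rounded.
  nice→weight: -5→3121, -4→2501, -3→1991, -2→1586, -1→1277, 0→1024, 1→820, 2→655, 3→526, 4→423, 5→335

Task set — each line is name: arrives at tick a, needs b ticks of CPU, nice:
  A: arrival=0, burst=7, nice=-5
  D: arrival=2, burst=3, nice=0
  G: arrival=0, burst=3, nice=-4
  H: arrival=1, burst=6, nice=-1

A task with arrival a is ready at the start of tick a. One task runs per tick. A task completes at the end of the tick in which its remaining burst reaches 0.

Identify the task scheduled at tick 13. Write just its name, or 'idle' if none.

t=0: vr[A=0 G=0] → run A
t=1: vr[A=1024/3121 G=0 H=0] → run G
t=2: vr[A=1024/3121 D=0 G=1024/2501 H=0] → run D
t=3: vr[A=1024/3121 D=1 G=1024/2501 H=0] → run H
t=4: vr[A=1024/3121 D=1 G=1024/2501 H=1024/1277] → run A
t=5: vr[A=2048/3121 D=1 G=1024/2501 H=1024/1277] → run G
t=6: vr[A=2048/3121 D=1 G=2048/2501 H=1024/1277] → run A
t=7: vr[A=3072/3121 D=1 G=2048/2501 H=1024/1277] → run H
t=8: vr[A=3072/3121 D=1 G=2048/2501 H=2048/1277] → run G
t=9: vr[A=3072/3121 D=1 H=2048/1277] → run A
t=10: vr[A=4096/3121 D=1 H=2048/1277] → run D
t=11: vr[A=4096/3121 D=2 H=2048/1277] → run A
t=12: vr[A=5120/3121 D=2 H=2048/1277] → run H
t=13: vr[A=5120/3121 D=2 H=3072/1277] → run A
t=14: vr[A=6144/3121 D=2 H=3072/1277] → run A
t=15: vr[D=2 H=3072/1277] → run D
t=16: vr[H=3072/1277] → run H
t=17: vr[H=4096/1277] → run H
t=18: vr[H=5120/1277] → run H
t=19: (idle)
t=20: (idle)

running at tick 13 = A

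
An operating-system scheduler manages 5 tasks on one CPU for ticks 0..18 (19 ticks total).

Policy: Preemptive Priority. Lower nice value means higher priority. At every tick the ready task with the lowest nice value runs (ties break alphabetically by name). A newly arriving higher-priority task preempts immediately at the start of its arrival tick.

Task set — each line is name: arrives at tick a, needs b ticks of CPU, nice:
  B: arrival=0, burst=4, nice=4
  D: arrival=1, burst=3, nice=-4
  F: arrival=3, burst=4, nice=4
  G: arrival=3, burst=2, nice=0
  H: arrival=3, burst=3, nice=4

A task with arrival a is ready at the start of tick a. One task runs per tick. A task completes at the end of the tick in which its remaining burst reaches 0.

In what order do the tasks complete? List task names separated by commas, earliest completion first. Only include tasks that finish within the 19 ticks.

t=0: ready={B} → run B
t=1: ready={B,D} → run D
t=2: ready={B,D} → run D
t=3: ready={B,D,F,G,H} → run D
t=4: ready={B,F,G,H} → run G
t=5: ready={B,F,G,H} → run G
t=6: ready={B,F,H} → run B
t=7: ready={B,F,H} → run B
t=8: ready={B,F,H} → run B
t=9: ready={F,H} → run F
t=10: ready={F,H} → run F
t=11: ready={F,H} → run F
t=12: ready={F,H} → run F
t=13: ready={H} → run H
t=14: ready={H} → run H
t=15: ready={H} → run H
t=16: (idle)
t=17: (idle)
t=18: (idle)

completion order = D, G, B, F, H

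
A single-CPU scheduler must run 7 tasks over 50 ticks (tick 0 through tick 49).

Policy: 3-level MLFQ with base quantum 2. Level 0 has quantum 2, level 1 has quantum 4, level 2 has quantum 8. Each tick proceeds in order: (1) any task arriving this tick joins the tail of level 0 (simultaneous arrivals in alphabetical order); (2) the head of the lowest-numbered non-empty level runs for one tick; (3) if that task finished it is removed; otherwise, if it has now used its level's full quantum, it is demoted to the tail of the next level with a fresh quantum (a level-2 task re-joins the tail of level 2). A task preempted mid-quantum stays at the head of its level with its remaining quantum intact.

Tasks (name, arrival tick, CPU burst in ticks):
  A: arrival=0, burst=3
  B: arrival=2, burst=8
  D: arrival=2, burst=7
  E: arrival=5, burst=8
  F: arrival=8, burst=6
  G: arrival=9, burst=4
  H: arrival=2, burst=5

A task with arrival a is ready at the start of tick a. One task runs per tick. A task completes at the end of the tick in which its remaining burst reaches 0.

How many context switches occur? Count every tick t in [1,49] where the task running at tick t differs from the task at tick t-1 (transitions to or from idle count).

t=0: L0/L1/L2 = A/-/- → run A
t=1: L0/L1/L2 = A/-/- → run A
t=2: L0/L1/L2 = BDH/A/- → run B
t=3: L0/L1/L2 = BDH/A/- → run B
t=4: L0/L1/L2 = DH/AB/- → run D
t=5: L0/L1/L2 = DHE/AB/- → run D
t=6: L0/L1/L2 = HE/ABD/- → run H
t=7: L0/L1/L2 = HE/ABD/- → run H
t=8: L0/L1/L2 = EF/ABDH/- → run E
t=9: L0/L1/L2 = EFG/ABDH/- → run E
t=10: L0/L1/L2 = FG/ABDHE/- → run F
t=11: L0/L1/L2 = FG/ABDHE/- → run F
t=12: L0/L1/L2 = G/ABDHEF/- → run G
t=13: L0/L1/L2 = G/ABDHEF/- → run G
t=14: L0/L1/L2 = -/ABDHEFG/- → run A
t=15: L0/L1/L2 = -/BDHEFG/- → run B
t=16: L0/L1/L2 = -/BDHEFG/- → run B
t=17: L0/L1/L2 = -/BDHEFG/- → run B
t=18: L0/L1/L2 = -/BDHEFG/- → run B
t=19: L0/L1/L2 = -/DHEFG/B → run D
t=20: L0/L1/L2 = -/DHEFG/B → run D
t=21: L0/L1/L2 = -/DHEFG/B → run D
t=22: L0/L1/L2 = -/DHEFG/B → run D
t=23: L0/L1/L2 = -/HEFG/BD → run H
t=24: L0/L1/L2 = -/HEFG/BD → run H
t=25: L0/L1/L2 = -/HEFG/BD → run H
t=26: L0/L1/L2 = -/EFG/BD → run E
t=27: L0/L1/L2 = -/EFG/BD → run E
t=28: L0/L1/L2 = -/EFG/BD → run E
t=29: L0/L1/L2 = -/EFG/BD → run E
t=30: L0/L1/L2 = -/FG/BDE → run F
t=31: L0/L1/L2 = -/FG/BDE → run F
t=32: L0/L1/L2 = -/FG/BDE → run F
t=33: L0/L1/L2 = -/FG/BDE → run F
t=34: L0/L1/L2 = -/G/BDE → run G
t=35: L0/L1/L2 = -/G/BDE → run G
t=36: L0/L1/L2 = -/-/BDE → run B
t=37: L0/L1/L2 = -/-/BDE → run B
t=38: L0/L1/L2 = -/-/DE → run D
t=39: L0/L1/L2 = -/-/E → run E
t=40: L0/L1/L2 = -/-/E → run E
t=41: (idle)
t=42: (idle)
t=43: (idle)
t=44: (idle)
t=45: (idle)
t=46: (idle)
t=47: (idle)
t=48: (idle)
t=49: (idle)

context switches = 17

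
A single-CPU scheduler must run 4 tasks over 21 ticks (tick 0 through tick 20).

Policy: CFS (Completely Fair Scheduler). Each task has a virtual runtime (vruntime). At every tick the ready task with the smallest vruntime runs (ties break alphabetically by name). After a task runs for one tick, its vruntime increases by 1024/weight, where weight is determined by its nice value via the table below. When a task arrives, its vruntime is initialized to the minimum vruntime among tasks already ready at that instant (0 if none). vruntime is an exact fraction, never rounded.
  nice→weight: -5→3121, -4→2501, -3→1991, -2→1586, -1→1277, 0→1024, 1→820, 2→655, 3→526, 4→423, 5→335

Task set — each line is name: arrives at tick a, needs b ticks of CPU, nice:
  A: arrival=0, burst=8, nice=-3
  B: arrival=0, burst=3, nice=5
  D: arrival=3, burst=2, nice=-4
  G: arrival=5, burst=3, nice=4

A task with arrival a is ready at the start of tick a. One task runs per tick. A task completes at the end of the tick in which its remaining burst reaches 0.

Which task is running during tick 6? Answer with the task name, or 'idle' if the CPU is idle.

t=0: vr[A=0 B=0] → run A
t=1: vr[A=1024/1991 B=0] → run B
t=2: vr[A=1024/1991 B=1024/335] → run A
t=3: vr[A=2048/1991 B=1024/335 D=2048/1991] → run A
t=4: vr[A=3072/1991 B=1024/335 D=2048/1991] → run D
t=5: vr[A=3072/1991 B=1024/335 D=7160832/4979491 G=7160832/4979491] → run D
t=6: vr[A=3072/1991 B=1024/335 G=7160832/4979491] → run G
t=7: vr[A=3072/1991 B=1024/335 G=8128030720/2106324693] → run A
t=8: vr[A=4096/1991 B=1024/335 G=8128030720/2106324693] → run A
t=9: vr[A=5120/1991 B=1024/335 G=8128030720/2106324693] → run A
t=10: vr[A=6144/1991 B=1024/335 G=8128030720/2106324693] → run B
t=11: vr[A=6144/1991 B=2048/335 G=8128030720/2106324693] → run A
t=12: vr[A=7168/1991 B=2048/335 G=8128030720/2106324693] → run A
t=13: vr[B=2048/335 G=8128030720/2106324693] → run G
t=14: vr[B=2048/335 G=13227029504/2106324693] → run B
t=15: vr[G=13227029504/2106324693] → run G
t=16: (idle)
t=17: (idle)
t=18: (idle)
t=19: (idle)
t=20: (idle)

running at tick 6 = G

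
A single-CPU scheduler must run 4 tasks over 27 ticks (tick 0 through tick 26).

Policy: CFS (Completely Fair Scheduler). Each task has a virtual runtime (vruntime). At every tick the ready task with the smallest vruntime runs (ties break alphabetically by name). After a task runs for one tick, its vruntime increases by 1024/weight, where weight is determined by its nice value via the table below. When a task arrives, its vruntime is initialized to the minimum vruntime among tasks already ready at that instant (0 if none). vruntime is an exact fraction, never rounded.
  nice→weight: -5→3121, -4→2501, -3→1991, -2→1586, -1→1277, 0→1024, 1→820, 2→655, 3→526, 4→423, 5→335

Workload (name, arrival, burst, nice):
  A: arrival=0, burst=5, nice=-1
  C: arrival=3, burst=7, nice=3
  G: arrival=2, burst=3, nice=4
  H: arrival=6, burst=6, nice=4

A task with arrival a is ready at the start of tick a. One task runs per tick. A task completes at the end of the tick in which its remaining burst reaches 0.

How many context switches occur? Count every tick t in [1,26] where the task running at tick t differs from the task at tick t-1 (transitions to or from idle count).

context switches = 18

t=0: vr[A=0] → run A
t=1: vr[A=1024/1277] → run A
t=2: vr[A=2048/1277 G=2048/1277] → run A
t=3: vr[A=3072/1277 C=2048/1277 G=2048/1277] → run C
t=4: vr[A=3072/1277 C=1192448/335851 G=2048/1277] → run G
t=5: vr[A=3072/1277 C=1192448/335851 G=2173952/540171] → run A
t=6: vr[A=4096/1277 C=1192448/335851 G=2173952/540171 H=4096/1277] → run A
t=7: vr[C=1192448/335851 G=2173952/540171 H=4096/1277] → run H
t=8: vr[C=1192448/335851 G=2173952/540171 H=3040256/540171] → run C
t=9: vr[C=1846272/335851 G=2173952/540171 H=3040256/540171] → run G
t=10: vr[C=1846272/335851 G=3481600/540171 H=3040256/540171] → run C
t=11: vr[C=2500096/335851 G=3481600/540171 H=3040256/540171] → run H
t=12: vr[C=2500096/335851 G=3481600/540171 H=4347904/540171] → run G
t=13: vr[C=2500096/335851 H=4347904/540171] → run C
t=14: vr[C=3153920/335851 H=4347904/540171] → run H
t=15: vr[C=3153920/335851 H=1885184/180057] → run C
t=16: vr[C=3807744/335851 H=1885184/180057] → run H
t=17: vr[C=3807744/335851 H=6963200/540171] → run C
t=18: vr[C=4461568/335851 H=6963200/540171] → run H
t=19: vr[C=4461568/335851 H=8270848/540171] → run C
t=20: vr[H=8270848/540171] → run H
t=21: (idle)
t=22: (idle)
t=23: (idle)
t=24: (idle)
t=25: (idle)
t=26: (idle)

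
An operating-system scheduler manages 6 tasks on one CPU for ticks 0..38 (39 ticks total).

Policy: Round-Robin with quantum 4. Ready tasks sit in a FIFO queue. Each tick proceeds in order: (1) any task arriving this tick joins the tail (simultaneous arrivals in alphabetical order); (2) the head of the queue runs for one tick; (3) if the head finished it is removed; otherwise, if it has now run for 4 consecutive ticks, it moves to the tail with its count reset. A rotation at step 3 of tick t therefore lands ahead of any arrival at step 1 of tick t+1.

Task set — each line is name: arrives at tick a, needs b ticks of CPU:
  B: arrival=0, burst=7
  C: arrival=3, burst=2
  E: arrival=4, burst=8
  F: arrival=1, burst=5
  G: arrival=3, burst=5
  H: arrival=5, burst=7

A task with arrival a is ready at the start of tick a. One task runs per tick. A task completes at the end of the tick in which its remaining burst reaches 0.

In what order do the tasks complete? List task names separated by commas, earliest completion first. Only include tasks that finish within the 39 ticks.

t=0: queue=[B] q_used=0 → run B
t=1: queue=[B,F] q_used=1 → run B
t=2: queue=[B,F] q_used=2 → run B
t=3: queue=[B,F,C,G] q_used=3 → run B
t=4: queue=[F,C,G,B,E] q_used=0 → run F
t=5: queue=[F,C,G,B,E,H] q_used=1 → run F
t=6: queue=[F,C,G,B,E,H] q_used=2 → run F
t=7: queue=[F,C,G,B,E,H] q_used=3 → run F
t=8: queue=[C,G,B,E,H,F] q_used=0 → run C
t=9: queue=[C,G,B,E,H,F] q_used=1 → run C
t=10: queue=[G,B,E,H,F] q_used=0 → run G
t=11: queue=[G,B,E,H,F] q_used=1 → run G
t=12: queue=[G,B,E,H,F] q_used=2 → run G
t=13: queue=[G,B,E,H,F] q_used=3 → run G
t=14: queue=[B,E,H,F,G] q_used=0 → run B
t=15: queue=[B,E,H,F,G] q_used=1 → run B
t=16: queue=[B,E,H,F,G] q_used=2 → run B
t=17: queue=[E,H,F,G] q_used=0 → run E
t=18: queue=[E,H,F,G] q_used=1 → run E
t=19: queue=[E,H,F,G] q_used=2 → run E
t=20: queue=[E,H,F,G] q_used=3 → run E
t=21: queue=[H,F,G,E] q_used=0 → run H
t=22: queue=[H,F,G,E] q_used=1 → run H
t=23: queue=[H,F,G,E] q_used=2 → run H
t=24: queue=[H,F,G,E] q_used=3 → run H
t=25: queue=[F,G,E,H] q_used=0 → run F
t=26: queue=[G,E,H] q_used=0 → run G
t=27: queue=[E,H] q_used=0 → run E
t=28: queue=[E,H] q_used=1 → run E
t=29: queue=[E,H] q_used=2 → run E
t=30: queue=[E,H] q_used=3 → run E
t=31: queue=[H] q_used=0 → run H
t=32: queue=[H] q_used=1 → run H
t=33: queue=[H] q_used=2 → run H
t=34: (idle)
t=35: (idle)
t=36: (idle)
t=37: (idle)
t=38: (idle)

completion order = C, B, F, G, E, H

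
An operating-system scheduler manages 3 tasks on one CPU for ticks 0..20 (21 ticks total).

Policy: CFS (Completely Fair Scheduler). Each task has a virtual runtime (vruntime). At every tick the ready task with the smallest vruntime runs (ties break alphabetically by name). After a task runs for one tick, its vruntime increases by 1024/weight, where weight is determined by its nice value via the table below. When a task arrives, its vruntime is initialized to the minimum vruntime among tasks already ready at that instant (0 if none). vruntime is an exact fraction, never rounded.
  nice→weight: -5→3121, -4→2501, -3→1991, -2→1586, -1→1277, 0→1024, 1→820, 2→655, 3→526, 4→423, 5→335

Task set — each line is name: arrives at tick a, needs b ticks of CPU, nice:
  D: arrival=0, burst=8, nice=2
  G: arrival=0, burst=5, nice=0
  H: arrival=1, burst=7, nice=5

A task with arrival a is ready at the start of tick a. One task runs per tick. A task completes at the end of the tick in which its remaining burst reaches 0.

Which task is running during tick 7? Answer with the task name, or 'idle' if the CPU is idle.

running at tick 7 = H

t=0: vr[D=0 G=0] → run D
t=1: vr[D=1024/655 G=0 H=0] → run G
t=2: vr[D=1024/655 G=1 H=0] → run H
t=3: vr[D=1024/655 G=1 H=1024/335] → run G
t=4: vr[D=1024/655 G=2 H=1024/335] → run D
t=5: vr[D=2048/655 G=2 H=1024/335] → run G
t=6: vr[D=2048/655 G=3 H=1024/335] → run G
t=7: vr[D=2048/655 G=4 H=1024/335] → run H
t=8: vr[D=2048/655 G=4 H=2048/335] → run D
t=9: vr[D=3072/655 G=4 H=2048/335] → run G
t=10: vr[D=3072/655 H=2048/335] → run D
t=11: vr[D=4096/655 H=2048/335] → run H
t=12: vr[D=4096/655 H=3072/335] → run D
t=13: vr[D=1024/131 H=3072/335] → run D
t=14: vr[D=6144/655 H=3072/335] → run H
t=15: vr[D=6144/655 H=4096/335] → run D
t=16: vr[D=7168/655 H=4096/335] → run D
t=17: vr[H=4096/335] → run H
t=18: vr[H=1024/67] → run H
t=19: vr[H=6144/335] → run H
t=20: (idle)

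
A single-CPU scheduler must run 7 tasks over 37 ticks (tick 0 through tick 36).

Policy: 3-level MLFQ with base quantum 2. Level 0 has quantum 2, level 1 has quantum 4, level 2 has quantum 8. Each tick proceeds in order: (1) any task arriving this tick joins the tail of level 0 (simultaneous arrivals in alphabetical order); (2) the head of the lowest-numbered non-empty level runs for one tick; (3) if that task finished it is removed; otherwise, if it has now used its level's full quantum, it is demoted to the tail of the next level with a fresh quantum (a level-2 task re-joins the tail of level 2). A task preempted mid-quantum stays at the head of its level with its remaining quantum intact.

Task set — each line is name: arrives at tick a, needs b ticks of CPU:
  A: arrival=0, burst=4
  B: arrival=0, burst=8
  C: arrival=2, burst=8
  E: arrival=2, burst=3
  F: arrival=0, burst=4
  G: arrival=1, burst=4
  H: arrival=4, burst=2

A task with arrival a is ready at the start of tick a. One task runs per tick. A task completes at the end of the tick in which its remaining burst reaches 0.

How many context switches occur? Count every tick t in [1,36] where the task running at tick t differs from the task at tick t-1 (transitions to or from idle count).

t=0: L0/L1/L2 = ABF/-/- → run A
t=1: L0/L1/L2 = ABFG/-/- → run A
t=2: L0/L1/L2 = BFGCE/A/- → run B
t=3: L0/L1/L2 = BFGCE/A/- → run B
t=4: L0/L1/L2 = FGCEH/AB/- → run F
t=5: L0/L1/L2 = FGCEH/AB/- → run F
t=6: L0/L1/L2 = GCEH/ABF/- → run G
t=7: L0/L1/L2 = GCEH/ABF/- → run G
t=8: L0/L1/L2 = CEH/ABFG/- → run C
t=9: L0/L1/L2 = CEH/ABFG/- → run C
t=10: L0/L1/L2 = EH/ABFGC/- → run E
t=11: L0/L1/L2 = EH/ABFGC/- → run E
t=12: L0/L1/L2 = H/ABFGCE/- → run H
t=13: L0/L1/L2 = H/ABFGCE/- → run H
t=14: L0/L1/L2 = -/ABFGCE/- → run A
t=15: L0/L1/L2 = -/ABFGCE/- → run A
t=16: L0/L1/L2 = -/BFGCE/- → run B
t=17: L0/L1/L2 = -/BFGCE/- → run B
t=18: L0/L1/L2 = -/BFGCE/- → run B
t=19: L0/L1/L2 = -/BFGCE/- → run B
t=20: L0/L1/L2 = -/FGCE/B → run F
t=21: L0/L1/L2 = -/FGCE/B → run F
t=22: L0/L1/L2 = -/GCE/B → run G
t=23: L0/L1/L2 = -/GCE/B → run G
t=24: L0/L1/L2 = -/CE/B → run C
t=25: L0/L1/L2 = -/CE/B → run C
t=26: L0/L1/L2 = -/CE/B → run C
t=27: L0/L1/L2 = -/CE/B → run C
t=28: L0/L1/L2 = -/E/BC → run E
t=29: L0/L1/L2 = -/-/BC → run B
t=30: L0/L1/L2 = -/-/BC → run B
t=31: L0/L1/L2 = -/-/C → run C
t=32: L0/L1/L2 = -/-/C → run C
t=33: (idle)
t=34: (idle)
t=35: (idle)
t=36: (idle)

context switches = 15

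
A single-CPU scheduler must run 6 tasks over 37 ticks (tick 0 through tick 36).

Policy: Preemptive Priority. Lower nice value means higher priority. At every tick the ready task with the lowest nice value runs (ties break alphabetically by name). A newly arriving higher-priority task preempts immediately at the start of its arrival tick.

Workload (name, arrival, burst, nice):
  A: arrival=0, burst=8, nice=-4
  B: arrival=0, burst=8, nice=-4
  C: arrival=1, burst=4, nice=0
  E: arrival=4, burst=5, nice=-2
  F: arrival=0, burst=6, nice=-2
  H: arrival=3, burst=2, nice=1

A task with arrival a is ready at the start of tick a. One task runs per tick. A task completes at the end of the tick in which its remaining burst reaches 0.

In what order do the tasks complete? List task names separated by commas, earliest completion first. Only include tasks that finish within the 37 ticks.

t=0: ready={A,B,F} → run A
t=1: ready={A,B,C,F} → run A
t=2: ready={A,B,C,F} → run A
t=3: ready={A,B,C,F,H} → run A
t=4: ready={A,B,C,E,F,H} → run A
t=5: ready={A,B,C,E,F,H} → run A
t=6: ready={A,B,C,E,F,H} → run A
t=7: ready={A,B,C,E,F,H} → run A
t=8: ready={B,C,E,F,H} → run B
t=9: ready={B,C,E,F,H} → run B
t=10: ready={B,C,E,F,H} → run B
t=11: ready={B,C,E,F,H} → run B
t=12: ready={B,C,E,F,H} → run B
t=13: ready={B,C,E,F,H} → run B
t=14: ready={B,C,E,F,H} → run B
t=15: ready={B,C,E,F,H} → run B
t=16: ready={C,E,F,H} → run E
t=17: ready={C,E,F,H} → run E
t=18: ready={C,E,F,H} → run E
t=19: ready={C,E,F,H} → run E
t=20: ready={C,E,F,H} → run E
t=21: ready={C,F,H} → run F
t=22: ready={C,F,H} → run F
t=23: ready={C,F,H} → run F
t=24: ready={C,F,H} → run F
t=25: ready={C,F,H} → run F
t=26: ready={C,F,H} → run F
t=27: ready={C,H} → run C
t=28: ready={C,H} → run C
t=29: ready={C,H} → run C
t=30: ready={C,H} → run C
t=31: ready={H} → run H
t=32: ready={H} → run H
t=33: (idle)
t=34: (idle)
t=35: (idle)
t=36: (idle)

completion order = A, B, E, F, C, H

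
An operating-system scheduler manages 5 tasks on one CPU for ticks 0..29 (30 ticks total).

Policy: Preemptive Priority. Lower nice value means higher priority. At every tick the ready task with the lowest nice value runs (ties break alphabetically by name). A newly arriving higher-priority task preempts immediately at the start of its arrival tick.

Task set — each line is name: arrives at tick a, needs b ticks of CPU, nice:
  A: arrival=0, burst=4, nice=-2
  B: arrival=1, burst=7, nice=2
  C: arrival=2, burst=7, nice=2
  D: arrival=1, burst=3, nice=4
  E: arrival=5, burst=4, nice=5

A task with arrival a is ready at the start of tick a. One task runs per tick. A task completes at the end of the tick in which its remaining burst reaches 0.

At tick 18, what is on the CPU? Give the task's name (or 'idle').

t=0: ready={A} → run A
t=1: ready={A,B,D} → run A
t=2: ready={A,B,C,D} → run A
t=3: ready={A,B,C,D} → run A
t=4: ready={B,C,D} → run B
t=5: ready={B,C,D,E} → run B
t=6: ready={B,C,D,E} → run B
t=7: ready={B,C,D,E} → run B
t=8: ready={B,C,D,E} → run B
t=9: ready={B,C,D,E} → run B
t=10: ready={B,C,D,E} → run B
t=11: ready={C,D,E} → run C
t=12: ready={C,D,E} → run C
t=13: ready={C,D,E} → run C
t=14: ready={C,D,E} → run C
t=15: ready={C,D,E} → run C
t=16: ready={C,D,E} → run C
t=17: ready={C,D,E} → run C
t=18: ready={D,E} → run D
t=19: ready={D,E} → run D
t=20: ready={D,E} → run D
t=21: ready={E} → run E
t=22: ready={E} → run E
t=23: ready={E} → run E
t=24: ready={E} → run E
t=25: (idle)
t=26: (idle)
t=27: (idle)
t=28: (idle)
t=29: (idle)

running at tick 18 = D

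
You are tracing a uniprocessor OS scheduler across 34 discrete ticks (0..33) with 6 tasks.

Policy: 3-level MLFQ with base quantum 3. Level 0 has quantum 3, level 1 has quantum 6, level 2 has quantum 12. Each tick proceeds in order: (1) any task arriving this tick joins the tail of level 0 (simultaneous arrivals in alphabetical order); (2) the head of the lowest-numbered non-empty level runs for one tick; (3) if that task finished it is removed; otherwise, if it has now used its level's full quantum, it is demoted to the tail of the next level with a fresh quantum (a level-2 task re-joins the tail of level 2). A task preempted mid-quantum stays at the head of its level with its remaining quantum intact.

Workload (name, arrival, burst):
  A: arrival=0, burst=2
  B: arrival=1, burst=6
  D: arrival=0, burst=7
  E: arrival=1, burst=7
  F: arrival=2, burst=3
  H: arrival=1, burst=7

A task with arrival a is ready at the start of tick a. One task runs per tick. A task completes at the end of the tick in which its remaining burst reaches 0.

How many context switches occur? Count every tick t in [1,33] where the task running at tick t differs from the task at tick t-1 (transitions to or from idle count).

context switches = 10

t=0: L0/L1/L2 = AD/-/- → run A
t=1: L0/L1/L2 = ADBEH/-/- → run A
t=2: L0/L1/L2 = DBEHF/-/- → run D
t=3: L0/L1/L2 = DBEHF/-/- → run D
t=4: L0/L1/L2 = DBEHF/-/- → run D
t=5: L0/L1/L2 = BEHF/D/- → run B
t=6: L0/L1/L2 = BEHF/D/- → run B
t=7: L0/L1/L2 = BEHF/D/- → run B
t=8: L0/L1/L2 = EHF/DB/- → run E
t=9: L0/L1/L2 = EHF/DB/- → run E
t=10: L0/L1/L2 = EHF/DB/- → run E
t=11: L0/L1/L2 = HF/DBE/- → run H
t=12: L0/L1/L2 = HF/DBE/- → run H
t=13: L0/L1/L2 = HF/DBE/- → run H
t=14: L0/L1/L2 = F/DBEH/- → run F
t=15: L0/L1/L2 = F/DBEH/- → run F
t=16: L0/L1/L2 = F/DBEH/- → run F
t=17: L0/L1/L2 = -/DBEH/- → run D
t=18: L0/L1/L2 = -/DBEH/- → run D
t=19: L0/L1/L2 = -/DBEH/- → run D
t=20: L0/L1/L2 = -/DBEH/- → run D
t=21: L0/L1/L2 = -/BEH/- → run B
t=22: L0/L1/L2 = -/BEH/- → run B
t=23: L0/L1/L2 = -/BEH/- → run B
t=24: L0/L1/L2 = -/EH/- → run E
t=25: L0/L1/L2 = -/EH/- → run E
t=26: L0/L1/L2 = -/EH/- → run E
t=27: L0/L1/L2 = -/EH/- → run E
t=28: L0/L1/L2 = -/H/- → run H
t=29: L0/L1/L2 = -/H/- → run H
t=30: L0/L1/L2 = -/H/- → run H
t=31: L0/L1/L2 = -/H/- → run H
t=32: (idle)
t=33: (idle)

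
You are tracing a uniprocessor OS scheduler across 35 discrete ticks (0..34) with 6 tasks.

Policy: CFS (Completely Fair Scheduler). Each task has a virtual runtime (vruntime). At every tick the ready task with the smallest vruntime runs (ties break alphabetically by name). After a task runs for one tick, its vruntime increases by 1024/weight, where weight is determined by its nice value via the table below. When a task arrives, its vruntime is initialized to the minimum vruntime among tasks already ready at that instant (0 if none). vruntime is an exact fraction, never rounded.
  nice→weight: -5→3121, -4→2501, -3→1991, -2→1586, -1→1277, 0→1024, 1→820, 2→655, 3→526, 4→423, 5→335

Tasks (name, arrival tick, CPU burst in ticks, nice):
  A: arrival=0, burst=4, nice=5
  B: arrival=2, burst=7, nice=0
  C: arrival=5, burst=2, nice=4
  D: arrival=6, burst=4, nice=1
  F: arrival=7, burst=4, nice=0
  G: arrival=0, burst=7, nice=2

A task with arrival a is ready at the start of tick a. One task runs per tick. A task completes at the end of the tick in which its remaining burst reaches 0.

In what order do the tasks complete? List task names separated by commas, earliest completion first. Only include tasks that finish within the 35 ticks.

completion order = C, F, D, B, A, G

t=0: vr[A=0 G=0] → run A
t=1: vr[A=1024/335 G=0] → run G
t=2: vr[A=1024/335 B=1024/655 G=1024/655] → run B
t=3: vr[A=1024/335 B=1679/655 G=1024/655] → run G
t=4: vr[A=1024/335 B=1679/655 G=2048/655] → run B
t=5: vr[A=1024/335 B=2334/655 C=1024/335 G=2048/655] → run A
t=6: vr[A=2048/335 B=2334/655 C=1024/335 D=1024/335 G=2048/655] → run C
t=7: vr[A=2048/335 B=2334/655 C=776192/141705 D=1024/335 F=1024/335 G=2048/655] → run D
t=8: vr[A=2048/335 B=2334/655 C=776192/141705 D=59136/13735 F=1024/335 G=2048/655] → run F
t=9: vr[A=2048/335 B=2334/655 C=776192/141705 D=59136/13735 F=1359/335 G=2048/655] → run G
t=10: vr[A=2048/335 B=2334/655 C=776192/141705 D=59136/13735 F=1359/335 G=3072/655] → run B
t=11: vr[A=2048/335 B=2989/655 C=776192/141705 D=59136/13735 F=1359/335 G=3072/655] → run F
t=12: vr[A=2048/335 B=2989/655 C=776192/141705 D=59136/13735 F=1694/335 G=3072/655] → run D
t=13: vr[A=2048/335 B=2989/655 C=776192/141705 D=76288/13735 F=1694/335 G=3072/655] → run B
t=14: vr[A=2048/335 B=3644/655 C=776192/141705 D=76288/13735 F=1694/335 G=3072/655] → run G
t=15: vr[A=2048/335 B=3644/655 C=776192/141705 D=76288/13735 F=1694/335 G=4096/655] → run F
t=16: vr[A=2048/335 B=3644/655 C=776192/141705 D=76288/13735 F=2029/335 G=4096/655] → run C
t=17: vr[A=2048/335 B=3644/655 D=76288/13735 F=2029/335 G=4096/655] → run D
t=18: vr[A=2048/335 B=3644/655 D=18688/2747 F=2029/335 G=4096/655] → run B
t=19: vr[A=2048/335 B=4299/655 D=18688/2747 F=2029/335 G=4096/655] → run F
t=20: vr[A=2048/335 B=4299/655 D=18688/2747 G=4096/655] → run A
t=21: vr[A=3072/335 B=4299/655 D=18688/2747 G=4096/655] → run G
t=22: vr[A=3072/335 B=4299/655 D=18688/2747 G=1024/131] → run B
t=23: vr[A=3072/335 B=4954/655 D=18688/2747 G=1024/131] → run D
t=24: vr[A=3072/335 B=4954/655 G=1024/131] → run B
t=25: vr[A=3072/335 G=1024/131] → run G
t=26: vr[A=3072/335 G=6144/655] → run A
t=27: vr[G=6144/655] → run G
t=28: (idle)
t=29: (idle)
t=30: (idle)
t=31: (idle)
t=32: (idle)
t=33: (idle)
t=34: (idle)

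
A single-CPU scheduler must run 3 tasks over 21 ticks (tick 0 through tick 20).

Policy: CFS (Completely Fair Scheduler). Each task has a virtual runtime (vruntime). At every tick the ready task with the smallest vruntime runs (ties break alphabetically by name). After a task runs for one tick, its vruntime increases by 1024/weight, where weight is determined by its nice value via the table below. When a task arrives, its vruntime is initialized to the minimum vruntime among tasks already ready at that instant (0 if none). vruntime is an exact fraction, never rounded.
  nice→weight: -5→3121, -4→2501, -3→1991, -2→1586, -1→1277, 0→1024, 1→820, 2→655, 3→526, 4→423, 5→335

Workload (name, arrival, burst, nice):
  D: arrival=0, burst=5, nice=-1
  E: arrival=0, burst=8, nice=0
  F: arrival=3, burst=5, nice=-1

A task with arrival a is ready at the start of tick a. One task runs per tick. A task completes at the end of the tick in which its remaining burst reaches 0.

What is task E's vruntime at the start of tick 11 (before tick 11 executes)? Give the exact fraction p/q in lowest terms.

vruntime(E, start of tick 11) = 4/1

t=0: vr[D=0 E=0] → run D
t=1: vr[D=1024/1277 E=0] → run E
t=2: vr[D=1024/1277 E=1] → run D
t=3: vr[D=2048/1277 E=1 F=1] → run E
t=4: vr[D=2048/1277 E=2 F=1] → run F
t=5: vr[D=2048/1277 E=2 F=2301/1277] → run D
t=6: vr[D=3072/1277 E=2 F=2301/1277] → run F
t=7: vr[D=3072/1277 E=2 F=3325/1277] → run E
t=8: vr[D=3072/1277 E=3 F=3325/1277] → run D
t=9: vr[D=4096/1277 E=3 F=3325/1277] → run F
t=10: vr[D=4096/1277 E=3 F=4349/1277] → run E
t=11: vr[D=4096/1277 E=4 F=4349/1277] → run D
t=12: vr[E=4 F=4349/1277] → run F
t=13: vr[E=4 F=5373/1277] → run E
t=14: vr[E=5 F=5373/1277] → run F
t=15: vr[E=5] → run E
t=16: vr[E=6] → run E
t=17: vr[E=7] → run E
t=18: (idle)
t=19: (idle)
t=20: (idle)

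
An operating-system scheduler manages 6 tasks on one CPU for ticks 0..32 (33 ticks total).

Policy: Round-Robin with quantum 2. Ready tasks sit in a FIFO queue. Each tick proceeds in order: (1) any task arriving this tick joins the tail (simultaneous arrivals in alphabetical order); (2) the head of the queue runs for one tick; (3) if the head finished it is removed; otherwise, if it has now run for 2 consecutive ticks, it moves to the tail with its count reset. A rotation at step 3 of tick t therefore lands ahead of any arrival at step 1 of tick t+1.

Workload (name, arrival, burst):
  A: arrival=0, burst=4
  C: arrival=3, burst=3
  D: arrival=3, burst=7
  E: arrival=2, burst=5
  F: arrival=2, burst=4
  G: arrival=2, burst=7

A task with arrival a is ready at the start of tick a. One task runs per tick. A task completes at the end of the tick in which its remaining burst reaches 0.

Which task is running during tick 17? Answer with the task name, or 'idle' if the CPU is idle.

running at tick 17 = F

t=0: queue=[A] q_used=0 → run A
t=1: queue=[A] q_used=1 → run A
t=2: queue=[A,E,F,G] q_used=0 → run A
t=3: queue=[A,E,F,G,C,D] q_used=1 → run A
t=4: queue=[E,F,G,C,D] q_used=0 → run E
t=5: queue=[E,F,G,C,D] q_used=1 → run E
t=6: queue=[F,G,C,D,E] q_used=0 → run F
t=7: queue=[F,G,C,D,E] q_used=1 → run F
t=8: queue=[G,C,D,E,F] q_used=0 → run G
t=9: queue=[G,C,D,E,F] q_used=1 → run G
t=10: queue=[C,D,E,F,G] q_used=0 → run C
t=11: queue=[C,D,E,F,G] q_used=1 → run C
t=12: queue=[D,E,F,G,C] q_used=0 → run D
t=13: queue=[D,E,F,G,C] q_used=1 → run D
t=14: queue=[E,F,G,C,D] q_used=0 → run E
t=15: queue=[E,F,G,C,D] q_used=1 → run E
t=16: queue=[F,G,C,D,E] q_used=0 → run F
t=17: queue=[F,G,C,D,E] q_used=1 → run F
t=18: queue=[G,C,D,E] q_used=0 → run G
t=19: queue=[G,C,D,E] q_used=1 → run G
t=20: queue=[C,D,E,G] q_used=0 → run C
t=21: queue=[D,E,G] q_used=0 → run D
t=22: queue=[D,E,G] q_used=1 → run D
t=23: queue=[E,G,D] q_used=0 → run E
t=24: queue=[G,D] q_used=0 → run G
t=25: queue=[G,D] q_used=1 → run G
t=26: queue=[D,G] q_used=0 → run D
t=27: queue=[D,G] q_used=1 → run D
t=28: queue=[G,D] q_used=0 → run G
t=29: queue=[D] q_used=0 → run D
t=30: (idle)
t=31: (idle)
t=32: (idle)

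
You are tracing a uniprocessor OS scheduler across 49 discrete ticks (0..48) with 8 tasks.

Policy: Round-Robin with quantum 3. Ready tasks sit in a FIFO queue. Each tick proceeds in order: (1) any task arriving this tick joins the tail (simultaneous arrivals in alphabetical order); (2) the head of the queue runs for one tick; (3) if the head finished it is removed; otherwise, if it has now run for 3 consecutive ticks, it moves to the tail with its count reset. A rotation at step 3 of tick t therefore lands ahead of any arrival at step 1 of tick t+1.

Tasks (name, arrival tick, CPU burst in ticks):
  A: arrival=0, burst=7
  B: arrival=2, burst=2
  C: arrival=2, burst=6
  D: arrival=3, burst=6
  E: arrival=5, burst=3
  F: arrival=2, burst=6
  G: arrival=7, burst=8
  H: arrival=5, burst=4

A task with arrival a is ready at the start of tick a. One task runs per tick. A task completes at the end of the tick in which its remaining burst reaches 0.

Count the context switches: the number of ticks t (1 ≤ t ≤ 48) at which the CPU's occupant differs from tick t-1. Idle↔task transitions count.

context switches = 15

t=0: queue=[A] q_used=0 → run A
t=1: queue=[A] q_used=1 → run A
t=2: queue=[A,B,C,F] q_used=2 → run A
t=3: queue=[B,C,F,A,D] q_used=0 → run B
t=4: queue=[B,C,F,A,D] q_used=1 → run B
t=5: queue=[C,F,A,D,E,H] q_used=0 → run C
t=6: queue=[C,F,A,D,E,H] q_used=1 → run C
t=7: queue=[C,F,A,D,E,H,G] q_used=2 → run C
t=8: queue=[F,A,D,E,H,G,C] q_used=0 → run F
t=9: queue=[F,A,D,E,H,G,C] q_used=1 → run F
t=10: queue=[F,A,D,E,H,G,C] q_used=2 → run F
t=11: queue=[A,D,E,H,G,C,F] q_used=0 → run A
t=12: queue=[A,D,E,H,G,C,F] q_used=1 → run A
t=13: queue=[A,D,E,H,G,C,F] q_used=2 → run A
t=14: queue=[D,E,H,G,C,F,A] q_used=0 → run D
t=15: queue=[D,E,H,G,C,F,A] q_used=1 → run D
t=16: queue=[D,E,H,G,C,F,A] q_used=2 → run D
t=17: queue=[E,H,G,C,F,A,D] q_used=0 → run E
t=18: queue=[E,H,G,C,F,A,D] q_used=1 → run E
t=19: queue=[E,H,G,C,F,A,D] q_used=2 → run E
t=20: queue=[H,G,C,F,A,D] q_used=0 → run H
t=21: queue=[H,G,C,F,A,D] q_used=1 → run H
t=22: queue=[H,G,C,F,A,D] q_used=2 → run H
t=23: queue=[G,C,F,A,D,H] q_used=0 → run G
t=24: queue=[G,C,F,A,D,H] q_used=1 → run G
t=25: queue=[G,C,F,A,D,H] q_used=2 → run G
t=26: queue=[C,F,A,D,H,G] q_used=0 → run C
t=27: queue=[C,F,A,D,H,G] q_used=1 → run C
t=28: queue=[C,F,A,D,H,G] q_used=2 → run C
t=29: queue=[F,A,D,H,G] q_used=0 → run F
t=30: queue=[F,A,D,H,G] q_used=1 → run F
t=31: queue=[F,A,D,H,G] q_used=2 → run F
t=32: queue=[A,D,H,G] q_used=0 → run A
t=33: queue=[D,H,G] q_used=0 → run D
t=34: queue=[D,H,G] q_used=1 → run D
t=35: queue=[D,H,G] q_used=2 → run D
t=36: queue=[H,G] q_used=0 → run H
t=37: queue=[G] q_used=0 → run G
t=38: queue=[G] q_used=1 → run G
t=39: queue=[G] q_used=2 → run G
t=40: queue=[G] q_used=0 → run G
t=41: queue=[G] q_used=1 → run G
t=42: (idle)
t=43: (idle)
t=44: (idle)
t=45: (idle)
t=46: (idle)
t=47: (idle)
t=48: (idle)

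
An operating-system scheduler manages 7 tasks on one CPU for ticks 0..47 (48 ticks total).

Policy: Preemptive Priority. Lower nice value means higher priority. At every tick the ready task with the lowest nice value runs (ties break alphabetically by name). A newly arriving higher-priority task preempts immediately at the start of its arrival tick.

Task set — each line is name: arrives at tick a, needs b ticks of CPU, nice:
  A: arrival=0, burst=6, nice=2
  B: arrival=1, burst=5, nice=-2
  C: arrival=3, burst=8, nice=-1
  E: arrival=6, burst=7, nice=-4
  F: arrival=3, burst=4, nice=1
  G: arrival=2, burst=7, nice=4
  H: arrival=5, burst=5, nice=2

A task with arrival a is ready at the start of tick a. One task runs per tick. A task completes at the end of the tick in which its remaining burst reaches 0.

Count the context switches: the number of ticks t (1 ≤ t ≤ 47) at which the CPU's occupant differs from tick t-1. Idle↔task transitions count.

context switches = 8

t=0: ready={A} → run A
t=1: ready={A,B} → run B
t=2: ready={A,B,G} → run B
t=3: ready={A,B,C,F,G} → run B
t=4: ready={A,B,C,F,G} → run B
t=5: ready={A,B,C,F,G,H} → run B
t=6: ready={A,C,E,F,G,H} → run E
t=7: ready={A,C,E,F,G,H} → run E
t=8: ready={A,C,E,F,G,H} → run E
t=9: ready={A,C,E,F,G,H} → run E
t=10: ready={A,C,E,F,G,H} → run E
t=11: ready={A,C,E,F,G,H} → run E
t=12: ready={A,C,E,F,G,H} → run E
t=13: ready={A,C,F,G,H} → run C
t=14: ready={A,C,F,G,H} → run C
t=15: ready={A,C,F,G,H} → run C
t=16: ready={A,C,F,G,H} → run C
t=17: ready={A,C,F,G,H} → run C
t=18: ready={A,C,F,G,H} → run C
t=19: ready={A,C,F,G,H} → run C
t=20: ready={A,C,F,G,H} → run C
t=21: ready={A,F,G,H} → run F
t=22: ready={A,F,G,H} → run F
t=23: ready={A,F,G,H} → run F
t=24: ready={A,F,G,H} → run F
t=25: ready={A,G,H} → run A
t=26: ready={A,G,H} → run A
t=27: ready={A,G,H} → run A
t=28: ready={A,G,H} → run A
t=29: ready={A,G,H} → run A
t=30: ready={G,H} → run H
t=31: ready={G,H} → run H
t=32: ready={G,H} → run H
t=33: ready={G,H} → run H
t=34: ready={G,H} → run H
t=35: ready={G} → run G
t=36: ready={G} → run G
t=37: ready={G} → run G
t=38: ready={G} → run G
t=39: ready={G} → run G
t=40: ready={G} → run G
t=41: ready={G} → run G
t=42: (idle)
t=43: (idle)
t=44: (idle)
t=45: (idle)
t=46: (idle)
t=47: (idle)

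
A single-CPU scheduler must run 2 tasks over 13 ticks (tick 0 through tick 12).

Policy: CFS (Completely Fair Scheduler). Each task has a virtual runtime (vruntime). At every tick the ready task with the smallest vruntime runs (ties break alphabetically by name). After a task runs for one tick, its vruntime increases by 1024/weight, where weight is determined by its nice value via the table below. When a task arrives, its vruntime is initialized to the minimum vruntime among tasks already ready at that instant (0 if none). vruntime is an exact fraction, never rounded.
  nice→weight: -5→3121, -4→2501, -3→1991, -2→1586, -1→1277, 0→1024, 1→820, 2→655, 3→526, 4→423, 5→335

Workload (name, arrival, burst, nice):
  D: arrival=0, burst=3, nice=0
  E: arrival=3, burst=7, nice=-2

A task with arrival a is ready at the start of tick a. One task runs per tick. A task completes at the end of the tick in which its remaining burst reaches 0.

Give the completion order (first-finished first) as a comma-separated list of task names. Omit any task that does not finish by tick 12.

t=0: vr[D=0] → run D
t=1: vr[D=1] → run D
t=2: vr[D=2] → run D
t=3: vr[E=0] → run E
t=4: vr[E=512/793] → run E
t=5: vr[E=1024/793] → run E
t=6: vr[E=1536/793] → run E
t=7: vr[E=2048/793] → run E
t=8: vr[E=2560/793] → run E
t=9: vr[E=3072/793] → run E
t=10: (idle)
t=11: (idle)
t=12: (idle)

completion order = D, E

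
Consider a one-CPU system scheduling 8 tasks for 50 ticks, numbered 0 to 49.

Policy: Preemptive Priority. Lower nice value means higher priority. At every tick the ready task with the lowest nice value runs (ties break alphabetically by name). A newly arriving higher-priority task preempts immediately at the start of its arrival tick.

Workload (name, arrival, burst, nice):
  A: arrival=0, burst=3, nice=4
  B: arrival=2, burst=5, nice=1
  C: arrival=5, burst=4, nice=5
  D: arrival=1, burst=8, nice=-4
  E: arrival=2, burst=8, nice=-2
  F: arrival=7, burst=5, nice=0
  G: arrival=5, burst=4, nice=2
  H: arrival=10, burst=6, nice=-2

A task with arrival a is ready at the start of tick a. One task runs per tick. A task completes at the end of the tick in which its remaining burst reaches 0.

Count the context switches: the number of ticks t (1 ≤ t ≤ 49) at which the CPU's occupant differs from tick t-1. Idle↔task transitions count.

context switches = 9

t=0: ready={A} → run A
t=1: ready={A,D} → run D
t=2: ready={A,B,D,E} → run D
t=3: ready={A,B,D,E} → run D
t=4: ready={A,B,D,E} → run D
t=5: ready={A,B,C,D,E,G} → run D
t=6: ready={A,B,C,D,E,G} → run D
t=7: ready={A,B,C,D,E,F,G} → run D
t=8: ready={A,B,C,D,E,F,G} → run D
t=9: ready={A,B,C,E,F,G} → run E
t=10: ready={A,B,C,E,F,G,H} → run E
t=11: ready={A,B,C,E,F,G,H} → run E
t=12: ready={A,B,C,E,F,G,H} → run E
t=13: ready={A,B,C,E,F,G,H} → run E
t=14: ready={A,B,C,E,F,G,H} → run E
t=15: ready={A,B,C,E,F,G,H} → run E
t=16: ready={A,B,C,E,F,G,H} → run E
t=17: ready={A,B,C,F,G,H} → run H
t=18: ready={A,B,C,F,G,H} → run H
t=19: ready={A,B,C,F,G,H} → run H
t=20: ready={A,B,C,F,G,H} → run H
t=21: ready={A,B,C,F,G,H} → run H
t=22: ready={A,B,C,F,G,H} → run H
t=23: ready={A,B,C,F,G} → run F
t=24: ready={A,B,C,F,G} → run F
t=25: ready={A,B,C,F,G} → run F
t=26: ready={A,B,C,F,G} → run F
t=27: ready={A,B,C,F,G} → run F
t=28: ready={A,B,C,G} → run B
t=29: ready={A,B,C,G} → run B
t=30: ready={A,B,C,G} → run B
t=31: ready={A,B,C,G} → run B
t=32: ready={A,B,C,G} → run B
t=33: ready={A,C,G} → run G
t=34: ready={A,C,G} → run G
t=35: ready={A,C,G} → run G
t=36: ready={A,C,G} → run G
t=37: ready={A,C} → run A
t=38: ready={A,C} → run A
t=39: ready={C} → run C
t=40: ready={C} → run C
t=41: ready={C} → run C
t=42: ready={C} → run C
t=43: (idle)
t=44: (idle)
t=45: (idle)
t=46: (idle)
t=47: (idle)
t=48: (idle)
t=49: (idle)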